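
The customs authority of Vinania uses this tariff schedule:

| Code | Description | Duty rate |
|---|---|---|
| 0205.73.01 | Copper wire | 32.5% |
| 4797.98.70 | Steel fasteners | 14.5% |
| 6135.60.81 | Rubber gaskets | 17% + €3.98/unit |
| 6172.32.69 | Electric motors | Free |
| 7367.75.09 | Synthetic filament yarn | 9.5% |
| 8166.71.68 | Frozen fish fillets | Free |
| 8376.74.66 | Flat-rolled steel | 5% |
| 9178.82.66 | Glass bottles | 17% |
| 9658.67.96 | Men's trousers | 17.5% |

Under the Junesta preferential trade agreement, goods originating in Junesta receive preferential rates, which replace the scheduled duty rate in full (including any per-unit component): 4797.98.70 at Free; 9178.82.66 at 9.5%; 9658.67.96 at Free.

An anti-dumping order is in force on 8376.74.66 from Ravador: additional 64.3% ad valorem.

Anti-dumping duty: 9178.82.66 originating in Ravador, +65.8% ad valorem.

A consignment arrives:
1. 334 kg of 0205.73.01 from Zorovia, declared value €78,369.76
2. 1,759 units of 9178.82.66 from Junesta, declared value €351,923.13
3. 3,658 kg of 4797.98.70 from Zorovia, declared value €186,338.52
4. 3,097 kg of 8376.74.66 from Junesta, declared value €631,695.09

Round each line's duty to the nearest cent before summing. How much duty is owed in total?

€117,506.71

Line 1 (0205.73.01, Zorovia, 334 kg, €78,369.76):
Base rate for 0205.73.01 is 32.5%.
Duty = €78,369.76 × 32.5% = €25,470.17.
Line 2 (9178.82.66, Junesta, 1,759 units, €351,923.13):
Base rate for 9178.82.66 is 17%.
Origin Junesta qualifies under the Vinania–Junesta agreement and 9178.82.66 is covered: preferential rate 9.5% applies instead.
The additional-duty order on 9178.82.66 targets Ravador, not Junesta; it does not apply.
Duty = €351,923.13 × 9.5% = €33,432.70.
Line 3 (4797.98.70, Zorovia, 3,658 kg, €186,338.52):
Base rate for 4797.98.70 is 14.5%.
4797.98.70 has an FTA preferential rate, but origin Zorovia is not Junesta; base rate stands.
Duty = €186,338.52 × 14.5% = €27,019.09.
Line 4 (8376.74.66, Junesta, 3,097 kg, €631,695.09):
Base rate for 8376.74.66 is 5%.
Origin Junesta is the FTA partner but 8376.74.66 is not on the preference list; base rate stands.
The additional-duty order on 8376.74.66 targets Ravador, not Junesta; it does not apply.
Duty = €631,695.09 × 5% = €31,584.75.
Total = €25,470.17 + €33,432.70 + €27,019.09 + €31,584.75 = €117,506.71.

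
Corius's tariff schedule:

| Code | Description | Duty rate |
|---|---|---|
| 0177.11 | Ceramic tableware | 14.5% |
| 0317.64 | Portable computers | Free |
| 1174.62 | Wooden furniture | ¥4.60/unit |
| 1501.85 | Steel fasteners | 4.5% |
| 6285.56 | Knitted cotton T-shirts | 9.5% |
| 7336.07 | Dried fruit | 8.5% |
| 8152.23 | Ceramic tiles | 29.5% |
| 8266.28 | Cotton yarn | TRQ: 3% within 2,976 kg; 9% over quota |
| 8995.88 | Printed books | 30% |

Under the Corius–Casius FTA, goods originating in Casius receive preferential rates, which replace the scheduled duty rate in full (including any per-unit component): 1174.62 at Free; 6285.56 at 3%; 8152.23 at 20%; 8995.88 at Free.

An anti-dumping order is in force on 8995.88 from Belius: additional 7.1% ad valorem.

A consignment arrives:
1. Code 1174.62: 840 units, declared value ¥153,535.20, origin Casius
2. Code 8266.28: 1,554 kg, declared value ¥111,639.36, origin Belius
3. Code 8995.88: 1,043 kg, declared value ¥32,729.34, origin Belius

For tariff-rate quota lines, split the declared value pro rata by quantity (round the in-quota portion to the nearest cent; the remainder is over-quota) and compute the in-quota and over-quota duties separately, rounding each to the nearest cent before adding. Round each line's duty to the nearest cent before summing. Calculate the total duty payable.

¥15,491.77

Line 1 (1174.62, Casius, 840 units, ¥153,535.20):
Base rate for 1174.62 is ¥4.60/unit.
Origin Casius qualifies under the Corius–Casius agreement and 1174.62 is covered: preferential rate Free applies instead.
Duty = ¥153,535.20 × 0% = ¥0.00.
Line 2 (8266.28, Belius, 1,554 kg, ¥111,639.36):
Code 8266.28 is under a tariff-rate quota (threshold 2,976 kg). Quantity 1,554 kg is within the quota, so the in-quota rate 3% applies to the full value.
Duty = ¥111,639.36 × 3% = ¥3,349.18.
Line 3 (8995.88, Belius, 1,043 kg, ¥32,729.34):
Base rate for 8995.88 is 30%.
8995.88 has an FTA preferential rate, but origin Belius is not Casius; base rate stands.
Additional duty on 8995.88 from Belius: +7.1%. Applied ad valorem rate: 30% + 7.1% = 37.1%.
Duty = ¥32,729.34 × 37.1% = ¥12,142.59.
Total = ¥0.00 + ¥3,349.18 + ¥12,142.59 = ¥15,491.77.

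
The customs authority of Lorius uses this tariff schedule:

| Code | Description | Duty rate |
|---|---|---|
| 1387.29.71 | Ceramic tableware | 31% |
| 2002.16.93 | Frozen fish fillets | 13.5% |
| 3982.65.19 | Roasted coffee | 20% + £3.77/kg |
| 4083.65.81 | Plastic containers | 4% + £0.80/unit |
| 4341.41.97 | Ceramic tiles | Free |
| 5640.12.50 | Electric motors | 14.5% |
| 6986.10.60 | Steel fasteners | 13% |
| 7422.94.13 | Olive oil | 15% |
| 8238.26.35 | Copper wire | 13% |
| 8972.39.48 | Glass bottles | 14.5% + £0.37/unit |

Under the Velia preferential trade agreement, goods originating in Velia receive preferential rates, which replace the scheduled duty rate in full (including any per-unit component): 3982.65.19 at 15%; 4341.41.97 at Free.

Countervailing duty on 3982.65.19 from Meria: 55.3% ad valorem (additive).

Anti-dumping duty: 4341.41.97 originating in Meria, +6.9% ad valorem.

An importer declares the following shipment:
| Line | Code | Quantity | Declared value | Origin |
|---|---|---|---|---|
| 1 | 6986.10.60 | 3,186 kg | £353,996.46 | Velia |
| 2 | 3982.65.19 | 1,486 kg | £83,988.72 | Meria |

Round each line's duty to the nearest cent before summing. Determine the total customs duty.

£114,865.27

Line 1 (6986.10.60, Velia, 3,186 kg, £353,996.46):
Base rate for 6986.10.60 is 13%.
Origin Velia is the FTA partner but 6986.10.60 is not on the preference list; base rate stands.
Duty = £353,996.46 × 13% = £46,019.54.
Line 2 (3982.65.19, Meria, 1,486 kg, £83,988.72):
Base rate for 3982.65.19 is 20% + £3.77/kg.
3982.65.19 has an FTA preferential rate, but origin Meria is not Velia; base rate stands.
Additional duty on 3982.65.19 from Meria: +55.3%. Applied ad valorem rate: 20% + 55.3% = 75.3%.
Duty = £83,988.72 × 75.3% + 1,486 × £3.77 = £68,845.73.
Total = £46,019.54 + £68,845.73 = £114,865.27.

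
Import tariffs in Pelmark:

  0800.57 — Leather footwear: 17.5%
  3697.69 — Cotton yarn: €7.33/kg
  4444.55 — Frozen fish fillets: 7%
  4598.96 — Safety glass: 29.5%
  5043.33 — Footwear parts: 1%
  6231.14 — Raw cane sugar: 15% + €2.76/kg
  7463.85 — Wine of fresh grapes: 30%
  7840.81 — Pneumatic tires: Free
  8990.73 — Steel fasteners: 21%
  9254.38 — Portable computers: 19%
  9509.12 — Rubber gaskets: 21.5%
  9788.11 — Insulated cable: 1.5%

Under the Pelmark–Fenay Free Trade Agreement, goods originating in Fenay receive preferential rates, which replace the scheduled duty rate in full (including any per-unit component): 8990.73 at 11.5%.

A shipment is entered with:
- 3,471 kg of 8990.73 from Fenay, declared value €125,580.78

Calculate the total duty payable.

€14,441.79

Line 1 (8990.73, Fenay, 3,471 kg, €125,580.78):
Base rate for 8990.73 is 21%.
Origin Fenay qualifies under the Pelmark–Fenay agreement and 8990.73 is covered: preferential rate 11.5% applies instead.
Duty = €125,580.78 × 11.5% = €14,441.79.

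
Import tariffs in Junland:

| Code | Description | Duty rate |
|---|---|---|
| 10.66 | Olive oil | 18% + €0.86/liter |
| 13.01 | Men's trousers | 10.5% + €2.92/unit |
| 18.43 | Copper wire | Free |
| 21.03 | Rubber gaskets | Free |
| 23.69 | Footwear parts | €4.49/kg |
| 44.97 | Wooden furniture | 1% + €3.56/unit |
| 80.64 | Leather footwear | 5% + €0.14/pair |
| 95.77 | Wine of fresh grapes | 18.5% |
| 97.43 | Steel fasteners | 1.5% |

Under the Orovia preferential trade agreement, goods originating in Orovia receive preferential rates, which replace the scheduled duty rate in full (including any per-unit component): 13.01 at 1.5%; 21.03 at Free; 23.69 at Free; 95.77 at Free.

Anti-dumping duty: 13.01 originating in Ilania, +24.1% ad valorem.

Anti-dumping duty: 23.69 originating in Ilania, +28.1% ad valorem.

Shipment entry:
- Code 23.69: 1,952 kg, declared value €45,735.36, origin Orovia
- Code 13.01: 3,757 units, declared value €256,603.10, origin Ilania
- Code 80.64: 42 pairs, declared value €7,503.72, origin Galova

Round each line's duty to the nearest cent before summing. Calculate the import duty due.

€100,136.18

Line 1 (23.69, Orovia, 1,952 kg, €45,735.36):
Base rate for 23.69 is €4.49/kg.
Origin Orovia qualifies under the Junland–Orovia agreement and 23.69 is covered: preferential rate Free applies instead.
The additional-duty order on 23.69 targets Ilania, not Orovia; it does not apply.
Duty = €45,735.36 × 0% = €0.00.
Line 2 (13.01, Ilania, 3,757 units, €256,603.10):
Base rate for 13.01 is 10.5% + €2.92/unit.
13.01 has an FTA preferential rate, but origin Ilania is not Orovia; base rate stands.
Additional duty on 13.01 from Ilania: +24.1%. Applied ad valorem rate: 10.5% + 24.1% = 34.6%.
Duty = €256,603.10 × 34.6% + 3,757 × €2.92 = €99,755.11.
Line 3 (80.64, Galova, 42 pairs, €7,503.72):
Base rate for 80.64 is 5% + €0.14/pair.
Duty = €7,503.72 × 5% + 42 × €0.14 = €381.07.
Total = €0.00 + €99,755.11 + €381.07 = €100,136.18.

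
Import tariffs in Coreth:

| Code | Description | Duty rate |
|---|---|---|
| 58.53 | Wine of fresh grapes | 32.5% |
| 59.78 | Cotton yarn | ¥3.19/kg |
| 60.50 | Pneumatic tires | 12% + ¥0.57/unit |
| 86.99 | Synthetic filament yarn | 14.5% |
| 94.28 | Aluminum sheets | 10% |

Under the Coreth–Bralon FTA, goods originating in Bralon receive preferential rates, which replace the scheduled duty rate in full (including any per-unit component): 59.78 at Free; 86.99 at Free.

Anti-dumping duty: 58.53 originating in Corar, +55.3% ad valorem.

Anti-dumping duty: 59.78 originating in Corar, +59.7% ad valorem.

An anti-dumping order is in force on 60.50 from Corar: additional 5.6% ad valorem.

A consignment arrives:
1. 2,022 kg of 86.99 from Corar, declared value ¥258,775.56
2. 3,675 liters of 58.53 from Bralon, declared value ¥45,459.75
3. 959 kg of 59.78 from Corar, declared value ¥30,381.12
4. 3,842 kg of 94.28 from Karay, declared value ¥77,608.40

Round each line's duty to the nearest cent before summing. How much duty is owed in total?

Line 1 (86.99, Corar, 2,022 kg, ¥258,775.56):
Base rate for 86.99 is 14.5%.
86.99 has an FTA preferential rate, but origin Corar is not Bralon; base rate stands.
Duty = ¥258,775.56 × 14.5% = ¥37,522.46.
Line 2 (58.53, Bralon, 3,675 liters, ¥45,459.75):
Base rate for 58.53 is 32.5%.
Origin Bralon is the FTA partner but 58.53 is not on the preference list; base rate stands.
The additional-duty order on 58.53 targets Corar, not Bralon; it does not apply.
Duty = ¥45,459.75 × 32.5% = ¥14,774.42.
Line 3 (59.78, Corar, 959 kg, ¥30,381.12):
Base rate for 59.78 is ¥3.19/kg.
59.78 has an FTA preferential rate, but origin Corar is not Bralon; base rate stands.
Additional duty on 59.78 from Corar: +59.7% ad valorem. Applied ad valorem rate = 59.7%.
Duty = ¥30,381.12 × 59.7% + 959 × ¥3.19 = ¥21,196.74.
Line 4 (94.28, Karay, 3,842 kg, ¥77,608.40):
Base rate for 94.28 is 10%.
Duty = ¥77,608.40 × 10% = ¥7,760.84.
Total = ¥37,522.46 + ¥14,774.42 + ¥21,196.74 + ¥7,760.84 = ¥81,254.46.

¥81,254.46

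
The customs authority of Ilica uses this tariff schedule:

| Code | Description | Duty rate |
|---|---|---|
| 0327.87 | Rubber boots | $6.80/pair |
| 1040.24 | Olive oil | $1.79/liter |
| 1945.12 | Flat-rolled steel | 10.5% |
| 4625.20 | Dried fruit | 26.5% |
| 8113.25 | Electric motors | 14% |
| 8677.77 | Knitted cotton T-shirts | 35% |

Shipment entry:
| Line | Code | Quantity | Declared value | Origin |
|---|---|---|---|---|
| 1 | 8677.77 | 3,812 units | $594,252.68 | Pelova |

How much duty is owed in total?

$207,988.44

Line 1 (8677.77, Pelova, 3,812 units, $594,252.68):
Base rate for 8677.77 is 35%.
Duty = $594,252.68 × 35% = $207,988.44.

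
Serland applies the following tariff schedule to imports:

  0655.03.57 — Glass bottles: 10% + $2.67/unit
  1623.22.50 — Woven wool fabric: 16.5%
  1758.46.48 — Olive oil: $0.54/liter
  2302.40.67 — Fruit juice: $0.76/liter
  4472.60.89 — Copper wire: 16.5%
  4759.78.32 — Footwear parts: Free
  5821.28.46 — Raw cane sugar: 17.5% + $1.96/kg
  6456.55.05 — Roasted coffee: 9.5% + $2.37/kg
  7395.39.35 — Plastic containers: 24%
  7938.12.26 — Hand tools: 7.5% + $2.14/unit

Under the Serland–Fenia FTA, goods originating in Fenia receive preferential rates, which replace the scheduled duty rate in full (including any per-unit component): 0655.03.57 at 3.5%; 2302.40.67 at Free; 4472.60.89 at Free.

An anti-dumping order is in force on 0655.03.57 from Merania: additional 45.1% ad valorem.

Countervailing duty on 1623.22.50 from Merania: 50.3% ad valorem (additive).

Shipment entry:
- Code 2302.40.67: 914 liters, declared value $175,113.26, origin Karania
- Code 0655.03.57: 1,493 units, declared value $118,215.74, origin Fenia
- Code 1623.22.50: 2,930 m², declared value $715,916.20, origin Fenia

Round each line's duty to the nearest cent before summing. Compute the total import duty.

Line 1 (2302.40.67, Karania, 914 liters, $175,113.26):
Base rate for 2302.40.67 is $0.76/liter.
2302.40.67 has an FTA preferential rate, but origin Karania is not Fenia; base rate stands.
Duty = 914 × $0.76 = $694.64.
Line 2 (0655.03.57, Fenia, 1,493 units, $118,215.74):
Base rate for 0655.03.57 is 10% + $2.67/unit.
Origin Fenia qualifies under the Serland–Fenia agreement and 0655.03.57 is covered: preferential rate 3.5% applies instead.
The additional-duty order on 0655.03.57 targets Merania, not Fenia; it does not apply.
Duty = $118,215.74 × 3.5% = $4,137.55.
Line 3 (1623.22.50, Fenia, 2,930 m², $715,916.20):
Base rate for 1623.22.50 is 16.5%.
Origin Fenia is the FTA partner but 1623.22.50 is not on the preference list; base rate stands.
The additional-duty order on 1623.22.50 targets Merania, not Fenia; it does not apply.
Duty = $715,916.20 × 16.5% = $118,126.17.
Total = $694.64 + $4,137.55 + $118,126.17 = $122,958.36.

$122,958.36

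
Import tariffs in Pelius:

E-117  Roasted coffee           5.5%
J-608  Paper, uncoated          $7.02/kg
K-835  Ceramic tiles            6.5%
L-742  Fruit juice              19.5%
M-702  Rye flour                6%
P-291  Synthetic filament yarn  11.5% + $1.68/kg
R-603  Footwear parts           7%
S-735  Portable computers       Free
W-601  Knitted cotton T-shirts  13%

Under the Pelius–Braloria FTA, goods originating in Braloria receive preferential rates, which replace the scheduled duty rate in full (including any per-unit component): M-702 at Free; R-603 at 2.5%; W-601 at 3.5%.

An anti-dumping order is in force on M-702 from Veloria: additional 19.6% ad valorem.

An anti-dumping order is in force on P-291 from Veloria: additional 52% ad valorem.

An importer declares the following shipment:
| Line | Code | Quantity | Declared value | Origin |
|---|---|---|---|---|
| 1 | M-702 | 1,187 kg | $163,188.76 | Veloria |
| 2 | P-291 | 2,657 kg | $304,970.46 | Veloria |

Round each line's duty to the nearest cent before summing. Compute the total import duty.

$239,896.32

Line 1 (M-702, Veloria, 1,187 kg, $163,188.76):
Base rate for M-702 is 6%.
M-702 has an FTA preferential rate, but origin Veloria is not Braloria; base rate stands.
Additional duty on M-702 from Veloria: +19.6%. Applied ad valorem rate: 6% + 19.6% = 25.6%.
Duty = $163,188.76 × 25.6% = $41,776.32.
Line 2 (P-291, Veloria, 2,657 kg, $304,970.46):
Base rate for P-291 is 11.5% + $1.68/kg.
Additional duty on P-291 from Veloria: +52%. Applied ad valorem rate: 11.5% + 52% = 63.5%.
Duty = $304,970.46 × 63.5% + 2,657 × $1.68 = $198,120.00.
Total = $41,776.32 + $198,120.00 = $239,896.32.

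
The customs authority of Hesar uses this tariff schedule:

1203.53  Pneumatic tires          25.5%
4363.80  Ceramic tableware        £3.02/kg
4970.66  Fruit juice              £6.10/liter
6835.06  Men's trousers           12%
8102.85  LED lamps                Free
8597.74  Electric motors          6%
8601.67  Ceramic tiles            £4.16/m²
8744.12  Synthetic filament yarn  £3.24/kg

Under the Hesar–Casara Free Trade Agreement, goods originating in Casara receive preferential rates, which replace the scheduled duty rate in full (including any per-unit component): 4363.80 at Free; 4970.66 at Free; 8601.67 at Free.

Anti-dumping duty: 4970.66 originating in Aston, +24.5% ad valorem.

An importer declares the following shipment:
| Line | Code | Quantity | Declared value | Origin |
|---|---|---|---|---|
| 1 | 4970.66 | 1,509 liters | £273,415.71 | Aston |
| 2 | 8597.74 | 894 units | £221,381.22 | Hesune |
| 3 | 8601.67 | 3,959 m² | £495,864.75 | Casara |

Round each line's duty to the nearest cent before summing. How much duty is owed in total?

Line 1 (4970.66, Aston, 1,509 liters, £273,415.71):
Base rate for 4970.66 is £6.10/liter.
4970.66 has an FTA preferential rate, but origin Aston is not Casara; base rate stands.
Additional duty on 4970.66 from Aston: +24.5% ad valorem. Applied ad valorem rate = 24.5%.
Duty = £273,415.71 × 24.5% + 1,509 × £6.10 = £76,191.75.
Line 2 (8597.74, Hesune, 894 units, £221,381.22):
Base rate for 8597.74 is 6%.
Duty = £221,381.22 × 6% = £13,282.87.
Line 3 (8601.67, Casara, 3,959 m², £495,864.75):
Base rate for 8601.67 is £4.16/m².
Origin Casara qualifies under the Hesar–Casara agreement and 8601.67 is covered: preferential rate Free applies instead.
Duty = £495,864.75 × 0% = £0.00.
Total = £76,191.75 + £13,282.87 + £0.00 = £89,474.62.

£89,474.62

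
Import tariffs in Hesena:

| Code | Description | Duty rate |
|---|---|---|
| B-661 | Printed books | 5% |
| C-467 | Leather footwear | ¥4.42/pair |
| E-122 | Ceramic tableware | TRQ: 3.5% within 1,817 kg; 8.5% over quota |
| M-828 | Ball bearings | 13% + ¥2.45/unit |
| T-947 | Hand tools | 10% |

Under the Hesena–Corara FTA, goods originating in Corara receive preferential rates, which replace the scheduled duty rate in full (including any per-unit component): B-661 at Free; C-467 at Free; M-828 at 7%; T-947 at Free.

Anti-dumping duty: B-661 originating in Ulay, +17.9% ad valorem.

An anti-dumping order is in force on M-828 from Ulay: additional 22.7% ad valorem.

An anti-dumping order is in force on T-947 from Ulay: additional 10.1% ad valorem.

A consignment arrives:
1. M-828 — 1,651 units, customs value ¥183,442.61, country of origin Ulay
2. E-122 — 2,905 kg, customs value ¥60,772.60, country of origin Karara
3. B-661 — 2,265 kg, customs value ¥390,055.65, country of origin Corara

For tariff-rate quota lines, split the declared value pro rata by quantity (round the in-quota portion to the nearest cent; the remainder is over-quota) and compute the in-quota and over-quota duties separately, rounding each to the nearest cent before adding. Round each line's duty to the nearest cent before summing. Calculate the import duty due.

Line 1 (M-828, Ulay, 1,651 units, ¥183,442.61):
Base rate for M-828 is 13% + ¥2.45/unit.
M-828 has an FTA preferential rate, but origin Ulay is not Corara; base rate stands.
Additional duty on M-828 from Ulay: +22.7%. Applied ad valorem rate: 13% + 22.7% = 35.7%.
Duty = ¥183,442.61 × 35.7% + 1,651 × ¥2.45 = ¥69,533.96.
Line 2 (E-122, Karara, 2,905 kg, ¥60,772.60):
Code E-122 is under a tariff-rate quota (threshold 1,817 kg). In-quota: 1,817 kg at 3.5%; over-quota: 1,088 kg at 8.5%.
Pro-rata value split: in-quota = ¥60,772.60 × 1,817/2,905 = ¥38,011.64; over-quota = ¥60,772.60 − ¥38,011.64 = ¥22,760.96.
In-quota duty = ¥38,011.64 × 3.5% = ¥1,330.41. Over-quota duty = ¥22,760.96 × 8.5% = ¥1,934.68.
Line duty = ¥1,330.41 + ¥1,934.68 = ¥3,265.09.
Line 3 (B-661, Corara, 2,265 kg, ¥390,055.65):
Base rate for B-661 is 5%.
Origin Corara qualifies under the Hesena–Corara agreement and B-661 is covered: preferential rate Free applies instead.
The additional-duty order on B-661 targets Ulay, not Corara; it does not apply.
Duty = ¥390,055.65 × 0% = ¥0.00.
Total = ¥69,533.96 + ¥3,265.09 + ¥0.00 = ¥72,799.05.

¥72,799.05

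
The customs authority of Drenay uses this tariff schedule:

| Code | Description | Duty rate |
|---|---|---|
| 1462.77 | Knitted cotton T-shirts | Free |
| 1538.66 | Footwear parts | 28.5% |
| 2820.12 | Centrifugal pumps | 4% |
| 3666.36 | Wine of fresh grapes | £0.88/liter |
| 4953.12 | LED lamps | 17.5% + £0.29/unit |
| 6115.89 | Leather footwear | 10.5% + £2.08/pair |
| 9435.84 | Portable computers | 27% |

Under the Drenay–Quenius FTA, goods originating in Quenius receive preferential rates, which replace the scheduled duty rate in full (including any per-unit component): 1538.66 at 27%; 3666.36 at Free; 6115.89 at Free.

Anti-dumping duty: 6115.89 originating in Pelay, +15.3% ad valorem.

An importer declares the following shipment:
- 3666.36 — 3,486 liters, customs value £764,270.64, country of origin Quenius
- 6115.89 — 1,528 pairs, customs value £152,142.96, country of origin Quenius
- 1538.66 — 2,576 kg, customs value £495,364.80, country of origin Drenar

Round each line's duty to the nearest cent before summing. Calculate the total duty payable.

£141,178.97

Line 1 (3666.36, Quenius, 3,486 liters, £764,270.64):
Base rate for 3666.36 is £0.88/liter.
Origin Quenius qualifies under the Drenay–Quenius agreement and 3666.36 is covered: preferential rate Free applies instead.
Duty = £764,270.64 × 0% = £0.00.
Line 2 (6115.89, Quenius, 1,528 pairs, £152,142.96):
Base rate for 6115.89 is 10.5% + £2.08/pair.
Origin Quenius qualifies under the Drenay–Quenius agreement and 6115.89 is covered: preferential rate Free applies instead.
The additional-duty order on 6115.89 targets Pelay, not Quenius; it does not apply.
Duty = £152,142.96 × 0% = £0.00.
Line 3 (1538.66, Drenar, 2,576 kg, £495,364.80):
Base rate for 1538.66 is 28.5%.
1538.66 has an FTA preferential rate, but origin Drenar is not Quenius; base rate stands.
Duty = £495,364.80 × 28.5% = £141,178.97.
Total = £0.00 + £0.00 + £141,178.97 = £141,178.97.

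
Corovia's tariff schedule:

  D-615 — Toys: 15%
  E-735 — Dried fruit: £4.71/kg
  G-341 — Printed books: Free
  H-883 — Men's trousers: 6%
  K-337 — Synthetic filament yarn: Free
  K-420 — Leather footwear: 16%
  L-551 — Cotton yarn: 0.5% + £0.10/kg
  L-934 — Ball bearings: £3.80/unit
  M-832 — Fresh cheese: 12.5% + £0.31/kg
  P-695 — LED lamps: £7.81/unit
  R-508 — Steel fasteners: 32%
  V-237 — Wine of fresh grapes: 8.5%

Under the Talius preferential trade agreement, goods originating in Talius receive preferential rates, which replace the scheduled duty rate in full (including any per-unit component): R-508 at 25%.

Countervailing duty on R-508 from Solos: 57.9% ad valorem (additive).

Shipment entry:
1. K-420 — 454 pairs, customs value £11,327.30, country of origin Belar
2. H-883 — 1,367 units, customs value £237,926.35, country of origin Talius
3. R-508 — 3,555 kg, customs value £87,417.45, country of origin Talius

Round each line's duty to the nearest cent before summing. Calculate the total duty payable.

£37,942.31

Line 1 (K-420, Belar, 454 pairs, £11,327.30):
Base rate for K-420 is 16%.
Duty = £11,327.30 × 16% = £1,812.37.
Line 2 (H-883, Talius, 1,367 units, £237,926.35):
Base rate for H-883 is 6%.
Origin Talius is the FTA partner but H-883 is not on the preference list; base rate stands.
Duty = £237,926.35 × 6% = £14,275.58.
Line 3 (R-508, Talius, 3,555 kg, £87,417.45):
Base rate for R-508 is 32%.
Origin Talius qualifies under the Corovia–Talius agreement and R-508 is covered: preferential rate 25% applies instead.
The additional-duty order on R-508 targets Solos, not Talius; it does not apply.
Duty = £87,417.45 × 25% = £21,854.36.
Total = £1,812.37 + £14,275.58 + £21,854.36 = £37,942.31.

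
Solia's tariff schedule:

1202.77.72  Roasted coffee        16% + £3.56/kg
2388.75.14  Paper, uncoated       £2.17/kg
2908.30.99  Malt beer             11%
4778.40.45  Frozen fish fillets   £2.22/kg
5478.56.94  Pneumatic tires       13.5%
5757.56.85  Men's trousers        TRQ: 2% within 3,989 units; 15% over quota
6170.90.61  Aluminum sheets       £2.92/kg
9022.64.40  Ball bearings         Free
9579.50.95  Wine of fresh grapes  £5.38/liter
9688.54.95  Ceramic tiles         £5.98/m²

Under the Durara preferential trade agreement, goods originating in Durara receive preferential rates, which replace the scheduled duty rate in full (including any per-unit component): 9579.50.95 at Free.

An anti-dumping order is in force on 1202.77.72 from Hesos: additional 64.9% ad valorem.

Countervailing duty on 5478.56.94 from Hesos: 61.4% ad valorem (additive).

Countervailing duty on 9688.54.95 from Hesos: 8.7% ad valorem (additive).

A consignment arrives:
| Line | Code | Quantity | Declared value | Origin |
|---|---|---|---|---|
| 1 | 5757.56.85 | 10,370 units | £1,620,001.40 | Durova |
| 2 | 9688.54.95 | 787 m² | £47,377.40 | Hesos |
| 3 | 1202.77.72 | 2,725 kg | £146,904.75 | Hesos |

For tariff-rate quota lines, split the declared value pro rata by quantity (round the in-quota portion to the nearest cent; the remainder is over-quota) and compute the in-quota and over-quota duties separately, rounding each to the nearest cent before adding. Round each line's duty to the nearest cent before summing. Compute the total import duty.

Line 1 (5757.56.85, Durova, 10,370 units, £1,620,001.40):
Code 5757.56.85 is under a tariff-rate quota (threshold 3,989 units). In-quota: 3,989 units at 2%; over-quota: 6,381 units at 15%.
Pro-rata value split: in-quota = £1,620,001.40 × 3,989/10,370 = £623,161.58; over-quota = £1,620,001.40 − £623,161.58 = £996,839.82.
In-quota duty = £623,161.58 × 2% = £12,463.23. Over-quota duty = £996,839.82 × 15% = £149,525.97.
Line duty = £12,463.23 + £149,525.97 = £161,989.20.
Line 2 (9688.54.95, Hesos, 787 m², £47,377.40):
Base rate for 9688.54.95 is £5.98/m².
Additional duty on 9688.54.95 from Hesos: +8.7% ad valorem. Applied ad valorem rate = 8.7%.
Duty = £47,377.40 × 8.7% + 787 × £5.98 = £8,828.09.
Line 3 (1202.77.72, Hesos, 2,725 kg, £146,904.75):
Base rate for 1202.77.72 is 16% + £3.56/kg.
Additional duty on 1202.77.72 from Hesos: +64.9%. Applied ad valorem rate: 16% + 64.9% = 80.9%.
Duty = £146,904.75 × 80.9% + 2,725 × £3.56 = £128,546.94.
Total = £161,989.20 + £8,828.09 + £128,546.94 = £299,364.23.

£299,364.23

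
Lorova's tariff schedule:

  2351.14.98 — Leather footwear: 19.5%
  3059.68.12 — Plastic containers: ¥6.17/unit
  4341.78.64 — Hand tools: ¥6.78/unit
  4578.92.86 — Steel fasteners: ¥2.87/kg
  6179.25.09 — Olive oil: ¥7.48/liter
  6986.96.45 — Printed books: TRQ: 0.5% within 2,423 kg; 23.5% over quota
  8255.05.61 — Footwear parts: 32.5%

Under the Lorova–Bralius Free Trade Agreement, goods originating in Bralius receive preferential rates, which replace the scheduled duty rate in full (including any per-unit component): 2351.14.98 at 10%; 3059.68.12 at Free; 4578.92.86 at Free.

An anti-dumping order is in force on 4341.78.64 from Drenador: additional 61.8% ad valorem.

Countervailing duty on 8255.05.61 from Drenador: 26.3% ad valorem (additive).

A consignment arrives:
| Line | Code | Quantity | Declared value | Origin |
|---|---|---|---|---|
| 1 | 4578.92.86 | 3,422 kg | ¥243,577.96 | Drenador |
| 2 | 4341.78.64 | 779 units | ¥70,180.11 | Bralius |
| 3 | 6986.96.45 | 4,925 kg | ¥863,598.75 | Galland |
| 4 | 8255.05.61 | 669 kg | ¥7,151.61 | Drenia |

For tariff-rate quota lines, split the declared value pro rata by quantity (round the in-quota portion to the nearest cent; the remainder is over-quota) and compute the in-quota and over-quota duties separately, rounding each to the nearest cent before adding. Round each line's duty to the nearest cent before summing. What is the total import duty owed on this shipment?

¥122,651.94

Line 1 (4578.92.86, Drenador, 3,422 kg, ¥243,577.96):
Base rate for 4578.92.86 is ¥2.87/kg.
4578.92.86 has an FTA preferential rate, but origin Drenador is not Bralius; base rate stands.
Duty = 3,422 × ¥2.87 = ¥9,821.14.
Line 2 (4341.78.64, Bralius, 779 units, ¥70,180.11):
Base rate for 4341.78.64 is ¥6.78/unit.
Origin Bralius is the FTA partner but 4341.78.64 is not on the preference list; base rate stands.
The additional-duty order on 4341.78.64 targets Drenador, not Bralius; it does not apply.
Duty = 779 × ¥6.78 = ¥5,281.62.
Line 3 (6986.96.45, Galland, 4,925 kg, ¥863,598.75):
Code 6986.96.45 is under a tariff-rate quota (threshold 2,423 kg). In-quota: 2,423 kg at 0.5%; over-quota: 2,502 kg at 23.5%.
Pro-rata value split: in-quota = ¥863,598.75 × 2,423/4,925 = ¥424,873.05; over-quota = ¥863,598.75 − ¥424,873.05 = ¥438,725.70.
In-quota duty = ¥424,873.05 × 0.5% = ¥2,124.37. Over-quota duty = ¥438,725.70 × 23.5% = ¥103,100.54.
Line duty = ¥2,124.37 + ¥103,100.54 = ¥105,224.91.
Line 4 (8255.05.61, Drenia, 669 kg, ¥7,151.61):
Base rate for 8255.05.61 is 32.5%.
The additional-duty order on 8255.05.61 targets Drenador, not Drenia; it does not apply.
Duty = ¥7,151.61 × 32.5% = ¥2,324.27.
Total = ¥9,821.14 + ¥5,281.62 + ¥105,224.91 + ¥2,324.27 = ¥122,651.94.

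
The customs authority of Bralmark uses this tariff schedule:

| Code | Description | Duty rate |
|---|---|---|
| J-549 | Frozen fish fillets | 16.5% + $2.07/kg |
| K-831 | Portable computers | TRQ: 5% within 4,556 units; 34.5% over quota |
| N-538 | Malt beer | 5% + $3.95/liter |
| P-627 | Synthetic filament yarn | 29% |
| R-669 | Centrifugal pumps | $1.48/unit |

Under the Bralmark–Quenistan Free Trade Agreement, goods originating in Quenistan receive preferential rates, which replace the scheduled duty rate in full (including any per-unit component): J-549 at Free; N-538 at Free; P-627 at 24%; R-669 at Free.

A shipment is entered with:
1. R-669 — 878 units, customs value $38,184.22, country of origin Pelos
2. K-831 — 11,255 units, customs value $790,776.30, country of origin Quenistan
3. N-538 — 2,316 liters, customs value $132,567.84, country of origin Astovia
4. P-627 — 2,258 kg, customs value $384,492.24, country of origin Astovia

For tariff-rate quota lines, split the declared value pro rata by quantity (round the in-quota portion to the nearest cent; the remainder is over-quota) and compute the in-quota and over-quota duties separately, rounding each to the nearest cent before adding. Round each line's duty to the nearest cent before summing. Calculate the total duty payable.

$306,965.76

Line 1 (R-669, Pelos, 878 units, $38,184.22):
Base rate for R-669 is $1.48/unit.
R-669 has an FTA preferential rate, but origin Pelos is not Quenistan; base rate stands.
Duty = 878 × $1.48 = $1,299.44.
Line 2 (K-831, Quenistan, 11,255 units, $790,776.30):
Code K-831 is under a tariff-rate quota (threshold 4,556 units). In-quota: 4,556 units at 5%; over-quota: 6,699 units at 34.5%.
Pro-rata value split: in-quota = $790,776.30 × 4,556/11,255 = $320,104.56; over-quota = $790,776.30 − $320,104.56 = $470,671.74.
In-quota duty = $320,104.56 × 5% = $16,005.23. Over-quota duty = $470,671.74 × 34.5% = $162,381.75.
Line duty = $16,005.23 + $162,381.75 = $178,386.98.
Line 3 (N-538, Astovia, 2,316 liters, $132,567.84):
Base rate for N-538 is 5% + $3.95/liter.
N-538 has an FTA preferential rate, but origin Astovia is not Quenistan; base rate stands.
Duty = $132,567.84 × 5% + 2,316 × $3.95 = $15,776.59.
Line 4 (P-627, Astovia, 2,258 kg, $384,492.24):
Base rate for P-627 is 29%.
P-627 has an FTA preferential rate, but origin Astovia is not Quenistan; base rate stands.
Duty = $384,492.24 × 29% = $111,502.75.
Total = $1,299.44 + $178,386.98 + $15,776.59 + $111,502.75 = $306,965.76.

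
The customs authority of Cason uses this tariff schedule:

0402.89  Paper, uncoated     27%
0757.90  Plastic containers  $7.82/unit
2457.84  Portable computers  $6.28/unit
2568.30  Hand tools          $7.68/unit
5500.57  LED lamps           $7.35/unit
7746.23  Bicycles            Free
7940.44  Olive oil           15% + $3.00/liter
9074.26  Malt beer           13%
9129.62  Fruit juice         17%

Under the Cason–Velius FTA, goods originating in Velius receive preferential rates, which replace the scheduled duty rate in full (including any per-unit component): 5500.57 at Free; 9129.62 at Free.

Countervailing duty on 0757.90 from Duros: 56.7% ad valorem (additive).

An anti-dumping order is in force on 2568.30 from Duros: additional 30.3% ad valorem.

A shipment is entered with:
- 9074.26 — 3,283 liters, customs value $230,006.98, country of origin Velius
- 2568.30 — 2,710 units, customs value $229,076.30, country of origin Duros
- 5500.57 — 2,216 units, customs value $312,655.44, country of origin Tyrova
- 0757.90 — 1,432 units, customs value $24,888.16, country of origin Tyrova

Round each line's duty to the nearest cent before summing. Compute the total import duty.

$147,609.67

Line 1 (9074.26, Velius, 3,283 liters, $230,006.98):
Base rate for 9074.26 is 13%.
Origin Velius is the FTA partner but 9074.26 is not on the preference list; base rate stands.
Duty = $230,006.98 × 13% = $29,900.91.
Line 2 (2568.30, Duros, 2,710 units, $229,076.30):
Base rate for 2568.30 is $7.68/unit.
Additional duty on 2568.30 from Duros: +30.3% ad valorem. Applied ad valorem rate = 30.3%.
Duty = $229,076.30 × 30.3% + 2,710 × $7.68 = $90,222.92.
Line 3 (5500.57, Tyrova, 2,216 units, $312,655.44):
Base rate for 5500.57 is $7.35/unit.
5500.57 has an FTA preferential rate, but origin Tyrova is not Velius; base rate stands.
Duty = 2,216 × $7.35 = $16,287.60.
Line 4 (0757.90, Tyrova, 1,432 units, $24,888.16):
Base rate for 0757.90 is $7.82/unit.
The additional-duty order on 0757.90 targets Duros, not Tyrova; it does not apply.
Duty = 1,432 × $7.82 = $11,198.24.
Total = $29,900.91 + $90,222.92 + $16,287.60 + $11,198.24 = $147,609.67.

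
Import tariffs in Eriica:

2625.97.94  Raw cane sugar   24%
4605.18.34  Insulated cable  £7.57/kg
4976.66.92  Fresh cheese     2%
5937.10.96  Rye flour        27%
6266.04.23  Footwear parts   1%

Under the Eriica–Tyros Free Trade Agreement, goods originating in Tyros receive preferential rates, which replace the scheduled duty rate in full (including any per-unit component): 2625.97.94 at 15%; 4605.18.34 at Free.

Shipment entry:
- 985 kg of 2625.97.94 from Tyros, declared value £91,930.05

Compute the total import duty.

Line 1 (2625.97.94, Tyros, 985 kg, £91,930.05):
Base rate for 2625.97.94 is 24%.
Origin Tyros qualifies under the Eriica–Tyros agreement and 2625.97.94 is covered: preferential rate 15% applies instead.
Duty = £91,930.05 × 15% = £13,789.51.

£13,789.51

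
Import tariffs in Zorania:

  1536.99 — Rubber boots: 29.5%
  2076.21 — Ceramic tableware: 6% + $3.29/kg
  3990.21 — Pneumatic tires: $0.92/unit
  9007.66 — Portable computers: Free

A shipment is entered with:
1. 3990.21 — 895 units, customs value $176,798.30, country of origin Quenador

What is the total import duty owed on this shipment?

$823.40

Line 1 (3990.21, Quenador, 895 units, $176,798.30):
Base rate for 3990.21 is $0.92/unit.
Duty = 895 × $0.92 = $823.40.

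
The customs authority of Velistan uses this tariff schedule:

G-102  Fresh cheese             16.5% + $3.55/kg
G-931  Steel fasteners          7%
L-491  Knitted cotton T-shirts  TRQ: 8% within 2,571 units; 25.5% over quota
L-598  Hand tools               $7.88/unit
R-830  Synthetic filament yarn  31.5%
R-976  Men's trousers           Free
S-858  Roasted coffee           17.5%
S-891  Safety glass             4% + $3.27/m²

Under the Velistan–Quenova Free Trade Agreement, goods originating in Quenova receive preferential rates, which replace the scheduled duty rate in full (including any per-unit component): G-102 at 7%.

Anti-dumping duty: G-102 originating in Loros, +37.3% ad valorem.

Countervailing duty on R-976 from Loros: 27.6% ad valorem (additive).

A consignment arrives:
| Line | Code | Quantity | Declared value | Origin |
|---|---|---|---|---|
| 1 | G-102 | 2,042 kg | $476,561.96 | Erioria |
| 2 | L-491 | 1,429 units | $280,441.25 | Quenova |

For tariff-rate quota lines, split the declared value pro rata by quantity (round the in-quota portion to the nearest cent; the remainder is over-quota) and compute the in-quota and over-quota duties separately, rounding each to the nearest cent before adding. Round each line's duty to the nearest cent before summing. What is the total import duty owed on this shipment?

Line 1 (G-102, Erioria, 2,042 kg, $476,561.96):
Base rate for G-102 is 16.5% + $3.55/kg.
G-102 has an FTA preferential rate, but origin Erioria is not Quenova; base rate stands.
The additional-duty order on G-102 targets Loros, not Erioria; it does not apply.
Duty = $476,561.96 × 16.5% + 2,042 × $3.55 = $85,881.82.
Line 2 (L-491, Quenova, 1,429 units, $280,441.25):
Code L-491 is under a tariff-rate quota (threshold 2,571 units). Quantity 1,429 units is within the quota, so the in-quota rate 8% applies to the full value.
Duty = $280,441.25 × 8% = $22,435.30.
Total = $85,881.82 + $22,435.30 = $108,317.12.

$108,317.12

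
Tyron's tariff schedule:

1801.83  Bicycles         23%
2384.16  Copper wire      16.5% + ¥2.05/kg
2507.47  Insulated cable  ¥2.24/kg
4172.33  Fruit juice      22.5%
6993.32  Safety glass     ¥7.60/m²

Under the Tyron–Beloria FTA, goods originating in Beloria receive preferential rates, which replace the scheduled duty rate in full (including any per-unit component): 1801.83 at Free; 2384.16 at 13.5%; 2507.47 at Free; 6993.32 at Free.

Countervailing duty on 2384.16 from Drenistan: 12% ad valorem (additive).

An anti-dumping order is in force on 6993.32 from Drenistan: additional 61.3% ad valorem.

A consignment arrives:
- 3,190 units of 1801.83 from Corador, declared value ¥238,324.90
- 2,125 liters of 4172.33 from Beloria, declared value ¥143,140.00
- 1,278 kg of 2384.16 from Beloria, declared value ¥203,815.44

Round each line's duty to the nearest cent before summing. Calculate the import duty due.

Line 1 (1801.83, Corador, 3,190 units, ¥238,324.90):
Base rate for 1801.83 is 23%.
1801.83 has an FTA preferential rate, but origin Corador is not Beloria; base rate stands.
Duty = ¥238,324.90 × 23% = ¥54,814.73.
Line 2 (4172.33, Beloria, 2,125 liters, ¥143,140.00):
Base rate for 4172.33 is 22.5%.
Origin Beloria is the FTA partner but 4172.33 is not on the preference list; base rate stands.
Duty = ¥143,140.00 × 22.5% = ¥32,206.50.
Line 3 (2384.16, Beloria, 1,278 kg, ¥203,815.44):
Base rate for 2384.16 is 16.5% + ¥2.05/kg.
Origin Beloria qualifies under the Tyron–Beloria agreement and 2384.16 is covered: preferential rate 13.5% applies instead.
The additional-duty order on 2384.16 targets Drenistan, not Beloria; it does not apply.
Duty = ¥203,815.44 × 13.5% = ¥27,515.08.
Total = ¥54,814.73 + ¥32,206.50 + ¥27,515.08 = ¥114,536.31.

¥114,536.31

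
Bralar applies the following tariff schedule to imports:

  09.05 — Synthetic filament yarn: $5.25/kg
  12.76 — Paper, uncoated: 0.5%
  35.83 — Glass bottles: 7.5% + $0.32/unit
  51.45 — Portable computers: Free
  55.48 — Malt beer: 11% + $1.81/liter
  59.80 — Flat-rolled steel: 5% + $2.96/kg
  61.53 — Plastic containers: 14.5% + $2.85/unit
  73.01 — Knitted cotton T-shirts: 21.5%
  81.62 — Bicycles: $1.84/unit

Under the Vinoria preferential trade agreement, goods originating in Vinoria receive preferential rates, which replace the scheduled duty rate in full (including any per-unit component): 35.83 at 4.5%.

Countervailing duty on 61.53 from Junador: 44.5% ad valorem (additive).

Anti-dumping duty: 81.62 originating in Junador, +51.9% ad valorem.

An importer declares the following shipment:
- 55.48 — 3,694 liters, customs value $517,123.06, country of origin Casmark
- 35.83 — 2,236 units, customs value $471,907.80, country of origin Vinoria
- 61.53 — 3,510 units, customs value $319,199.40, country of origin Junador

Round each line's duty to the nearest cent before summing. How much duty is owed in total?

Line 1 (55.48, Casmark, 3,694 liters, $517,123.06):
Base rate for 55.48 is 11% + $1.81/liter.
Duty = $517,123.06 × 11% + 3,694 × $1.81 = $63,569.68.
Line 2 (35.83, Vinoria, 2,236 units, $471,907.80):
Base rate for 35.83 is 7.5% + $0.32/unit.
Origin Vinoria qualifies under the Bralar–Vinoria agreement and 35.83 is covered: preferential rate 4.5% applies instead.
Duty = $471,907.80 × 4.5% = $21,235.85.
Line 3 (61.53, Junador, 3,510 units, $319,199.40):
Base rate for 61.53 is 14.5% + $2.85/unit.
Additional duty on 61.53 from Junador: +44.5%. Applied ad valorem rate: 14.5% + 44.5% = 59%.
Duty = $319,199.40 × 59% + 3,510 × $2.85 = $198,331.15.
Total = $63,569.68 + $21,235.85 + $198,331.15 = $283,136.68.

$283,136.68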